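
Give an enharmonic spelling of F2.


Reasoning:
Enharmonic notes sound the same pitch but are spelled with different letter names
F and Gbb name the same pitch class
= Gbb2


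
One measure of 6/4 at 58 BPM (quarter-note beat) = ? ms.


Quarter-note beat duration = 60000 / 58 ms
Beats per measure (6/4) = 6
One measure = 6 × 60000 / 58 = 360000 / 58 ms
= 6206.9 ms


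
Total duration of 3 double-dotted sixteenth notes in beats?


Solution.
Base sixteenth note = 1/4 beats
Dot 1 adds half the previous value: +1/8
Dot 2 adds half the previous value: +1/16
One double-dotted sixteenth = 1/4 + 1/8 + 1/16 = 7/16
3 of them = 3 × 7/16 = 21/16
= 21/16 beats


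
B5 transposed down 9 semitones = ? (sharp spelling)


B5: chromatic position 11 in octave 5 → absolute = 5×12 + 11 = 71
Transpose down 9: 71 - 9 = 62
62 = 5×12 + 2 → D in octave 5
Result = D5


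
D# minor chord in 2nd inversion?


Root position: D# F# A#
2nd inversion: move root and 3rd up an octave
Bass note: A#
Notes (bottom to top) = A# D# F#


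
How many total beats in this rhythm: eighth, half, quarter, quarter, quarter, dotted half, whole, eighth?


Solution.
Beat values:
  eighth = 0.5 beats
  half = 2 beats
  quarter = 1 beat
  quarter = 1 beat
  quarter = 1 beat
  dotted half = 3 beats
  whole = 4 beats
  eighth = 0.5 beats
Sum = 0.5 + 2 + 1 + 1 + 1 + 3 + 4 + 0.5
= 13 beats


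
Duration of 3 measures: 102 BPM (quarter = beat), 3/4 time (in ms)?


Quarter-note beat duration = 60000 / 102 ms
Beats per measure (3/4) = 3
One measure = 3 × 60000 / 102 = 180000 / 102 ms
3 measures = 3 × 180000 / 102 = 540000 / 102
= 5294.1 ms


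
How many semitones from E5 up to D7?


Reasoning:
Absolute semitone position = octave×12 + chromatic position
E5: 5×12 + 4 = 64
D7: 7×12 + 2 = 86
Difference = 86 - 64 = 22
= 22 semitones


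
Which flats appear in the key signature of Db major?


Flat major keys: C(0), F(1), Bb(2), Eb(3), Ab(4), Db(5), Gb(6), Cb(7)
Db major has 5 flats
Order of flats: Bb Eb Ab Db Gb Cb Fb → first 5: Bb, Eb, Ab, Db, Gb
= Bb, Eb, Ab, Db, Gb


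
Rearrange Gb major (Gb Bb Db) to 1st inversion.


Root position: Gb Bb Db
1st inversion: move root up an octave
Bass note: Bb
Notes (bottom to top) = Bb Db Gb


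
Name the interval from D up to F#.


Letter names: D → F spans 3 letter names → a 3rd
Semitones: D → F# = 4 half-steps
A 3rd of 4 semitones is a major 3rd
= major 3rd


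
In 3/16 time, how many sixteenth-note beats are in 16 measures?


Working:
Time signature 3/16: the bottom number 16 means the sixteenth note gets one count
The top number 3 means 3 sixteenth-note beats per measure
Total = 3 × 16 measures
= 48 sixteenth-note beats


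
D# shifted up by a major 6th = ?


Working:
major 6th: 6 letter names, 9 semitones
Letter: D + 5 → B
Pitch: D# + 9 semitones, spelled as a B → B#
= B#


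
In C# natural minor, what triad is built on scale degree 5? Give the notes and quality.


Working:
C# natural minor scale: C# D# E F# G# A B
Diatonic triad on degree 5 stacks scale notes 5, 7, 2: G# B D#
G#→B = 3 semitones; G#→D# = 7 semitones → minor triad
= G# B D# (minor)


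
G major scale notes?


Major scale pattern: W-W-H-W-W-W-H (2-2-1-2-2-2-1 semitones)
Starting from G:
  G + 2 semitones → A
  A + 2 semitones → B
  B + 1 semitone → C
  C + 2 semitones → D
  D + 2 semitones → E
  E + 2 semitones → F#
  F# + 1 semitone → G
Scale = G A B C D E F#


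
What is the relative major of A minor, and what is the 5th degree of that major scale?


Step by step:
The relative major shares the key signature and is a minor 3rd above the minor tonic
A minor 3rd above A is C
→ relative major of A minor is C major
C major scale: C D E F G A B
= C major; 5th degree = G


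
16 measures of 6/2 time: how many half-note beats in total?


Reasoning:
Time signature 6/2: the bottom number 2 means the half note gets one count
The top number 6 means 6 half-note beats per measure
Total = 6 × 16 measures
= 96 half-note beats


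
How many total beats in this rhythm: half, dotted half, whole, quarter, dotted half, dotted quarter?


Solution.
Beat values:
  half = 2 beats
  dotted half = 3 beats
  whole = 4 beats
  quarter = 1 beat
  dotted half = 3 beats
  dotted quarter = 1.5 beats
Sum = 2 + 3 + 4 + 1 + 3 + 1.5
= 14.5 beats


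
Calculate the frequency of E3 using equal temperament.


Let's work it out.
f = 440 × 2^(n/12) where n = semitones from A4
E3: -17 semitones from A4
f = 440 × 2^(-17/12)
f = 164.81 Hz


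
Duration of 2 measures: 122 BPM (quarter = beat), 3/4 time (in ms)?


Quarter-note beat duration = 60000 / 122 ms
Beats per measure (3/4) = 3
One measure = 3 × 60000 / 122 = 180000 / 122 ms
2 measures = 2 × 180000 / 122 = 360000 / 122
= 2950.8 ms


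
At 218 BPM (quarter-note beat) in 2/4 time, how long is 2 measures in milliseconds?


Quarter-note beat duration = 60000 / 218 ms
Beats per measure (2/4) = 2
One measure = 2 × 60000 / 218 = 120000 / 218 ms
2 measures = 2 × 120000 / 218 = 240000 / 218
= 1100.9 ms


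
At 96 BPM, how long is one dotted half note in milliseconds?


One quarter-note beat = 60000 / BPM = 60000 / 96 ms
Dotted half note = 3 × quarter note
Duration = 3 × 60000 / 96 = 180000 / 96
= 1875.0 ms


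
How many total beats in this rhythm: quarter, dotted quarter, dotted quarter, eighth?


Working:
Beat values:
  quarter = 1 beat
  dotted quarter = 1.5 beats
  dotted quarter = 1.5 beats
  eighth = 0.5 beats
Sum = 1 + 1.5 + 1.5 + 0.5
= 4.5 beats


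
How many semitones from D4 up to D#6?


Let's work it out.
Absolute semitone position = octave×12 + chromatic position
D4: 4×12 + 2 = 50
D#6: 6×12 + 3 = 75
Difference = 75 - 50 = 25
= 25 semitones


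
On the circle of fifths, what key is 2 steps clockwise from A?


Let's work it out.
Each clockwise step on the circle of fifths moves up a perfect 5th
From A: A → E → B
= B


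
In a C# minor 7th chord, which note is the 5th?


Minor 7th chord = root + minor 3rd + perfect 5th + minor 7th
Seventh chords stack in thirds, so the letter names are C-E-G-B
Root: C#
Minor 3rd above C#: E
Perfect 5th above C#: G#
Minor 7th above C#: B
The 5th = G#


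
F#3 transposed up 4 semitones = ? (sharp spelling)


F#3: chromatic position 6 in octave 3 → absolute = 3×12 + 6 = 42
Transpose up 4: 42 + 4 = 46
46 = 3×12 + 10 → A# in octave 3
Result = A#3


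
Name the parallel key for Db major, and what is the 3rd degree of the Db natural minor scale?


Parallel keys share the same tonic but differ in mode
Db major → parallel is Db minor
Db natural minor scale: Db Eb Fb Gb Ab Bbb Cb
= Db minor; 3rd degree = Fb


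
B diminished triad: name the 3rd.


Step by step:
Diminished triad = root + minor 3rd (3 semitones) + diminished 5th (6 semitones)
A triad on B stacks thirds, so the chord tones use letter names B-D-F
Root: B
Minor 3rd above B: D
Diminished 5th above B: F
The 3rd = D


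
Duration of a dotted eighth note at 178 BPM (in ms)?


Let's work it out.
One quarter-note beat = 60000 / BPM = 60000 / 178 ms
Dotted eighth note = 3/4 × quarter note
Duration = 3/4 × 60000 / 178 = 45000 / 178
= 252.8 ms


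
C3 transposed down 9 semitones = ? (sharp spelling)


Step by step:
C3: chromatic position 0 in octave 3 → absolute = 3×12 + 0 = 36
Transpose down 9: 36 - 9 = 27
27 = 2×12 + 3 → D# in octave 2
Result = D#2


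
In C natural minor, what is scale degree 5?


Step by step:
Natural minor scale pattern: W-H-W-W-H-W-W (2-1-2-2-1-2-2 semitones)
Starting from C:
  C + 2 semitones → D
  D + 1 semitone → Eb
  Eb + 2 semitones → F
  F + 2 semitones → G
  G + 1 semitone → Ab
  Ab + 2 semitones → Bb
  Bb + 2 semitones → C
Scale: C D Eb F G Ab Bb
Degree 5 = G


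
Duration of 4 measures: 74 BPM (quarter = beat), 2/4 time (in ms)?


Working:
Quarter-note beat duration = 60000 / 74 ms
Beats per measure (2/4) = 2
One measure = 2 × 60000 / 74 = 120000 / 74 ms
4 measures = 4 × 120000 / 74 = 480000 / 74
= 6486.5 ms


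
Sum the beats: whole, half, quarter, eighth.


Reasoning:
Beat values:
  whole = 4 beats
  half = 2 beats
  quarter = 1 beat
  eighth = 0.5 beats
Sum = 4 + 2 + 1 + 0.5
= 7.5 beats


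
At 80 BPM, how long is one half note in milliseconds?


One quarter-note beat = 60000 / BPM = 60000 / 80 ms
Half note = 2 × quarter note
Duration = 2 × 60000 / 80 = 120000 / 80
= 1500.0 ms


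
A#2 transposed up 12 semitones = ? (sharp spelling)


Working:
A#2: chromatic position 10 in octave 2 → absolute = 2×12 + 10 = 34
Transpose up 12: 34 + 12 = 46
46 = 3×12 + 10 → A# in octave 3
Result = A#3


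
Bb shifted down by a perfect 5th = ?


perfect 5th: 5 letter names, 7 semitones
Letter: B - 4 → E
Pitch: Bb - 7 semitones, spelled as an E → Eb
= Eb


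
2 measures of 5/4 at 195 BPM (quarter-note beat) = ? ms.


Quarter-note beat duration = 60000 / 195 ms
Beats per measure (5/4) = 5
One measure = 5 × 60000 / 195 = 300000 / 195 ms
2 measures = 2 × 300000 / 195 = 600000 / 195
= 3076.9 ms


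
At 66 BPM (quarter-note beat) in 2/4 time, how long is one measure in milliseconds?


Working:
Quarter-note beat duration = 60000 / 66 ms
Beats per measure (2/4) = 2
One measure = 2 × 60000 / 66 = 120000 / 66 ms
= 1818.2 ms


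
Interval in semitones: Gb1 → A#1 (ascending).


Working:
Absolute semitone position = octave×12 + chromatic position
Gb1: 1×12 + 6 = 18
A#1: 1×12 + 10 = 22
Difference = 22 - 18 = 4
= 4 semitones


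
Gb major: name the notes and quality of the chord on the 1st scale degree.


Gb major scale: Gb Ab Bb Cb Db Eb F
Diatonic triad on degree 1 stacks scale notes 1, 3, 5: Gb Bb Db
Gb→Bb = 4 semitones; Gb→Db = 7 semitones → major triad
= Gb Bb Db (major)


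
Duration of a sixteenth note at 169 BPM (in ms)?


Step by step:
One quarter-note beat = 60000 / BPM = 60000 / 169 ms
Sixteenth note = 1/4 × quarter note
Duration = 1/4 × 60000 / 169 = 15000 / 169
= 88.8 ms


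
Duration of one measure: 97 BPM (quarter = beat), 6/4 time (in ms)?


Solution.
Quarter-note beat duration = 60000 / 97 ms
Beats per measure (6/4) = 6
One measure = 6 × 60000 / 97 = 360000 / 97 ms
= 3711.3 ms


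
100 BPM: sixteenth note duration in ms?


Let's work it out.
One quarter-note beat = 60000 / BPM = 60000 / 100 ms
Sixteenth note = 1/4 × quarter note
Duration = 1/4 × 60000 / 100 = 15000 / 100
= 150.0 ms


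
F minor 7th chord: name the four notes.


Reasoning:
Minor 7th chord = root + minor 3rd + perfect 5th + minor 7th
Seventh chords stack in thirds, so the letter names are F-A-C-E
Root: F
Minor 3rd above F: Ab
Perfect 5th above F: C
Minor 7th above F: Eb
Chord = F Ab C Eb


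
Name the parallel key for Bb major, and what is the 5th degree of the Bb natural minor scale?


Solution.
Parallel keys share the same tonic but differ in mode
Bb major → parallel is Bb minor
Bb natural minor scale: Bb C Db Eb F Gb Ab
= Bb minor; 5th degree = F


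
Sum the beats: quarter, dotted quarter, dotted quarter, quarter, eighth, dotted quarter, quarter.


Working:
Beat values:
  quarter = 1 beat
  dotted quarter = 1.5 beats
  dotted quarter = 1.5 beats
  quarter = 1 beat
  eighth = 0.5 beats
  dotted quarter = 1.5 beats
  quarter = 1 beat
Sum = 1 + 1.5 + 1.5 + 1 + 0.5 + 1.5 + 1
= 8 beats


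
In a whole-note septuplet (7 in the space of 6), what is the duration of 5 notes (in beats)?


Working:
Septuplet: 7 notes occupy the space of 6 whole notes
Space = 6 × 4 = 24 beats
Each septuplet note = 24 / 7 = 24/7 beats
5 notes = 5 × 24/7 = 120/7
= 120/7 beats


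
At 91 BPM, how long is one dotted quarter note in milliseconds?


Let's work it out.
One quarter-note beat = 60000 / BPM = 60000 / 91 ms
Dotted quarter note = 3/2 × quarter note
Duration = 3/2 × 60000 / 91 = 90000 / 91
= 989.0 ms


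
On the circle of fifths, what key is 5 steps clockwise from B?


Each clockwise step on the circle of fifths moves up a perfect 5th
From B: B → F#/Gb → Db → Ab → Eb → Bb
= Bb


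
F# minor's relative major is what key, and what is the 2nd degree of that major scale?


Reasoning:
The relative major shares the key signature and is a minor 3rd above the minor tonic
A minor 3rd above F# is A
→ relative major of F# minor is A major
A major scale: A B C# D E F# G#
= A major; 2nd degree = B


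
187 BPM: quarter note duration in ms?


Working:
One quarter-note beat = 60000 / BPM = 60000 / 187 ms
Duration = 60000 / 187
= 320.9 ms


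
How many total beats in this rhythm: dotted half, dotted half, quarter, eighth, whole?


Beat values:
  dotted half = 3 beats
  dotted half = 3 beats
  quarter = 1 beat
  eighth = 0.5 beats
  whole = 4 beats
Sum = 3 + 3 + 1 + 0.5 + 4
= 11.5 beats


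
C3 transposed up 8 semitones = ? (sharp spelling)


Let's work it out.
C3: chromatic position 0 in octave 3 → absolute = 3×12 + 0 = 36
Transpose up 8: 36 + 8 = 44
44 = 3×12 + 8 → G# in octave 3
Result = G#3


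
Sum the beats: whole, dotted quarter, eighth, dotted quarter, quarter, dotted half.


Reasoning:
Beat values:
  whole = 4 beats
  dotted quarter = 1.5 beats
  eighth = 0.5 beats
  dotted quarter = 1.5 beats
  quarter = 1 beat
  dotted half = 3 beats
Sum = 4 + 1.5 + 0.5 + 1.5 + 1 + 3
= 11.5 beats


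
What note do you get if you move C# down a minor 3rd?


Let's work it out.
minor 3rd: 3 letter names, 3 semitones
Letter: C - 2 → A
Pitch: C# - 3 semitones, spelled as an A → A#
= A#


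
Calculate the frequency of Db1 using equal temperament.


Step by step:
f = 440 × 2^(n/12) where n = semitones from A4
Db1: -44 semitones from A4
f = 440 × 2^(-44/12)
f = 34.65 Hz


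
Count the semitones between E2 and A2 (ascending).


Solution.
Absolute semitone position = octave×12 + chromatic position
E2: 2×12 + 4 = 28
A2: 2×12 + 9 = 33
Difference = 33 - 28 = 5
= 5 semitones


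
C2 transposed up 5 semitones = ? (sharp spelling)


Reasoning:
C2: chromatic position 0 in octave 2 → absolute = 2×12 + 0 = 24
Transpose up 5: 24 + 5 = 29
29 = 2×12 + 5 → F in octave 2
Result = F2


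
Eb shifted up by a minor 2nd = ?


minor 2nd: 2 letter names, 1 semitones
Letter: E + 1 → F
Pitch: Eb + 1 semitones, spelled as an F → Fb
= Fb


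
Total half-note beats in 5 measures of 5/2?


Reasoning:
Time signature 5/2: the bottom number 2 means the half note gets one count
The top number 5 means 5 half-note beats per measure
Total = 5 × 5 measures
= 25 half-note beats


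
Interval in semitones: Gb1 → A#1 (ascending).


Reasoning:
Absolute semitone position = octave×12 + chromatic position
Gb1: 1×12 + 6 = 18
A#1: 1×12 + 10 = 22
Difference = 22 - 18 = 4
= 4 semitones


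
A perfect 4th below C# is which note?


Working:
A 4th spans 4 letter names, so from C we land on G
A perfect 4th = 5 semitones below C#
Spell G at that pitch: G#
= G#


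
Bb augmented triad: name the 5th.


Augmented triad = root + major 3rd (4 semitones) + augmented 5th (8 semitones)
A triad on Bb stacks thirds, so the chord tones use letter names B-D-F
Root: Bb
Major 3rd above Bb: D
Augmented 5th above Bb: F#
The 5th = F#


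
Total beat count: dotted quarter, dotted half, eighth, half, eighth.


Beat values:
  dotted quarter = 1.5 beats
  dotted half = 3 beats
  eighth = 0.5 beats
  half = 2 beats
  eighth = 0.5 beats
Sum = 1.5 + 3 + 0.5 + 2 + 0.5
= 7.5 beats


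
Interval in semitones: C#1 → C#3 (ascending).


Working:
Absolute semitone position = octave×12 + chromatic position
C#1: 1×12 + 1 = 13
C#3: 3×12 + 1 = 37
Difference = 37 - 13 = 24
= 24 semitones


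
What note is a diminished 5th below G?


Let's work it out.
A 5th spans 5 letter names, so from G we land on C
A diminished 5th = 6 semitones below G
Spell C at that pitch: C#
= C#


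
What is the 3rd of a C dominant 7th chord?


Working:
Dominant 7th chord = root + major 3rd + perfect 5th + minor 7th
Seventh chords stack in thirds, so the letter names are C-E-G-B
Root: C
Major 3rd above C: E
Perfect 5th above C: G
Minor 7th above C: Bb
The 3rd = E


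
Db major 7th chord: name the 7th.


Reasoning:
Major 7th chord = root + major 3rd + perfect 5th + major 7th
Seventh chords stack in thirds, so the letter names are D-F-A-C
Root: Db
Major 3rd above Db: F
Perfect 5th above Db: Ab
Major 7th above Db: C
The 7th = C


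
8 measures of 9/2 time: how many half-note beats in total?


Time signature 9/2: the bottom number 2 means the half note gets one count
The top number 9 means 9 half-note beats per measure
Total = 9 × 8 measures
= 72 half-note beats


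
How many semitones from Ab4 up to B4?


Reasoning:
Absolute semitone position = octave×12 + chromatic position
Ab4: 4×12 + 8 = 56
B4: 4×12 + 11 = 59
Difference = 59 - 56 = 3
= 3 semitones


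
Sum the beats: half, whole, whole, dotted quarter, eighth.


Working:
Beat values:
  half = 2 beats
  whole = 4 beats
  whole = 4 beats
  dotted quarter = 1.5 beats
  eighth = 0.5 beats
Sum = 2 + 4 + 4 + 1.5 + 0.5
= 12 beats


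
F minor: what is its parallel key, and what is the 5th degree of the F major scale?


Let's work it out.
Parallel keys share the same tonic but differ in mode
F minor → parallel is F major
F major scale: F G A Bb C D E
= F major; 5th degree = C


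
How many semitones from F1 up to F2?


Step by step:
Absolute semitone position = octave×12 + chromatic position
F1: 1×12 + 5 = 17
F2: 2×12 + 5 = 29
Difference = 29 - 17 = 12
= 12 semitones


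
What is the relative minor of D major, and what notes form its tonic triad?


The relative minor shares the major's key signature and starts on its 6th degree
6th degree = a major 6th above the tonic; a major 6th above D is B
→ relative minor of D major is B minor
Tonic triad of B minor = root + minor 3rd + perfect 5th = B D F#
= B minor; triad = B D F#


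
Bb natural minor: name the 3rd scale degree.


Step by step:
Natural minor scale pattern: W-H-W-W-H-W-W (2-1-2-2-1-2-2 semitones)
Starting from Bb:
  Bb + 2 semitones → C
  C + 1 semitone → Db
  Db + 2 semitones → Eb
  Eb + 2 semitones → F
  F + 1 semitone → Gb
  Gb + 2 semitones → Ab
  Ab + 2 semitones → Bb
Scale: Bb C Db Eb F Gb Ab
Degree 3 = Db


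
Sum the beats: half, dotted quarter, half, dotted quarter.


Solution.
Beat values:
  half = 2 beats
  dotted quarter = 1.5 beats
  half = 2 beats
  dotted quarter = 1.5 beats
Sum = 2 + 1.5 + 2 + 1.5
= 7 beats


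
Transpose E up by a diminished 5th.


diminished 5th: 5 letter names, 6 semitones
Letter: E + 4 → B
Pitch: E + 6 semitones, spelled as a B → Bb
= Bb


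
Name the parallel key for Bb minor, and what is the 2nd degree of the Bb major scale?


Parallel keys share the same tonic but differ in mode
Bb minor → parallel is Bb major
Bb major scale: Bb C D Eb F G A
= Bb major; 2nd degree = C


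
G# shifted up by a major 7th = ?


major 7th: 7 letter names, 11 semitones
Letter: G + 6 → F
Pitch: G# + 11 semitones, spelled as an F → F##
= F##


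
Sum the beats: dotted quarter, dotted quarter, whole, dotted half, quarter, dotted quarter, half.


Let's work it out.
Beat values:
  dotted quarter = 1.5 beats
  dotted quarter = 1.5 beats
  whole = 4 beats
  dotted half = 3 beats
  quarter = 1 beat
  dotted quarter = 1.5 beats
  half = 2 beats
Sum = 1.5 + 1.5 + 4 + 3 + 1 + 1.5 + 2
= 14.5 beats


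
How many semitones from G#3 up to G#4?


Let's work it out.
Absolute semitone position = octave×12 + chromatic position
G#3: 3×12 + 8 = 44
G#4: 4×12 + 8 = 56
Difference = 56 - 44 = 12
= 12 semitones


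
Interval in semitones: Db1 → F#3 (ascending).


Step by step:
Absolute semitone position = octave×12 + chromatic position
Db1: 1×12 + 1 = 13
F#3: 3×12 + 6 = 42
Difference = 42 - 13 = 29
= 29 semitones


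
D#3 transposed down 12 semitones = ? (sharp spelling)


Step by step:
D#3: chromatic position 3 in octave 3 → absolute = 3×12 + 3 = 39
Transpose down 12: 39 - 12 = 27
27 = 2×12 + 3 → D# in octave 2
Result = D#2


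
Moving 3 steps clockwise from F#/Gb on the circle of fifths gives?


Each clockwise step on the circle of fifths moves up a perfect 5th
From F#/Gb: F#/Gb → Db → Ab → Eb
= Eb


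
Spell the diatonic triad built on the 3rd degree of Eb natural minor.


Step by step:
Eb natural minor scale: Eb F Gb Ab Bb Cb Db
Diatonic triad on degree 3 stacks scale notes 3, 5, 7: Gb Bb Db
Gb→Bb = 4 semitones; Gb→Db = 7 semitones → major triad
= Gb Bb Db (major)


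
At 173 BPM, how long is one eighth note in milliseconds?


Let's work it out.
One quarter-note beat = 60000 / BPM = 60000 / 173 ms
Eighth note = 1/2 × quarter note
Duration = 1/2 × 60000 / 173 = 30000 / 173
= 173.4 ms


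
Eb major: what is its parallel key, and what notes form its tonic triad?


Parallel keys share the same tonic but differ in mode
Eb major → parallel is Eb minor
Tonic triad of Eb minor = Eb Gb Bb
= Eb minor; triad = Eb Gb Bb


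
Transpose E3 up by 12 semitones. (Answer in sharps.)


Let's work it out.
E3: chromatic position 4 in octave 3 → absolute = 3×12 + 4 = 40
Transpose up 12: 40 + 12 = 52
52 = 4×12 + 4 → E in octave 4
Result = E4


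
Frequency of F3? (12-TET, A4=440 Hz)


Reasoning:
f = 440 × 2^(n/12) where n = semitones from A4
F3: -16 semitones from A4
f = 440 × 2^(-16/12)
f = 174.61 Hz


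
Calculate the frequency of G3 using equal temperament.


f = 440 × 2^(n/12) where n = semitones from A4
G3: -14 semitones from A4
f = 440 × 2^(-14/12)
f = 196.00 Hz


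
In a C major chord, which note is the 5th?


Working:
Major triad = root + major 3rd (4 semitones) + perfect 5th (7 semitones)
A triad on C stacks thirds, so the chord tones use letter names C-E-G
Root: C
Major 3rd above C: E
Perfect 5th above C: G
The 5th = G


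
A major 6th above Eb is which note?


Let's work it out.
A 6th spans 6 letter names, so from E we land on C
A major 6th = 9 semitones above Eb
Spell C at that pitch: C
= C


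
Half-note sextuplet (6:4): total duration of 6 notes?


Sextuplet: 6 notes occupy the space of 4 half notes
Space = 4 × 2 = 8 beats
Each sextuplet note = 8 / 6 = 4/3 beats
6 notes = 6 × 4/3 = 8
= 8 beats


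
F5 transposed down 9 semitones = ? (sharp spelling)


F5: chromatic position 5 in octave 5 → absolute = 5×12 + 5 = 65
Transpose down 9: 65 - 9 = 56
56 = 4×12 + 8 → G# in octave 4
Result = G#4


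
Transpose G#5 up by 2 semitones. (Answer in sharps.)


G#5: chromatic position 8 in octave 5 → absolute = 5×12 + 8 = 68
Transpose up 2: 68 + 2 = 70
70 = 5×12 + 10 → A# in octave 5
Result = A#5


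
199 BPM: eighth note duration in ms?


Step by step:
One quarter-note beat = 60000 / BPM = 60000 / 199 ms
Eighth note = 1/2 × quarter note
Duration = 1/2 × 60000 / 199 = 30000 / 199
= 150.8 ms


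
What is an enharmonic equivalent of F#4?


Solution.
Enharmonic notes sound the same pitch but are spelled with different letter names
F# and Gb name the same pitch class
= Gb4


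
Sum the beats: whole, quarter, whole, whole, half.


Reasoning:
Beat values:
  whole = 4 beats
  quarter = 1 beat
  whole = 4 beats
  whole = 4 beats
  half = 2 beats
Sum = 4 + 1 + 4 + 4 + 2
= 15 beats


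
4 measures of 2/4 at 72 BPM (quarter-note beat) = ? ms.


Let's work it out.
Quarter-note beat duration = 60000 / 72 ms
Beats per measure (2/4) = 2
One measure = 2 × 60000 / 72 = 120000 / 72 ms
4 measures = 4 × 120000 / 72 = 480000 / 72
= 6666.7 ms


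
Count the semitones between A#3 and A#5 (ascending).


Reasoning:
Absolute semitone position = octave×12 + chromatic position
A#3: 3×12 + 10 = 46
A#5: 5×12 + 10 = 70
Difference = 70 - 46 = 24
= 24 semitones


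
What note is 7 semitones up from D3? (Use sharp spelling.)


Step by step:
D3: chromatic position 2 in octave 3 → absolute = 3×12 + 2 = 38
Transpose up 7: 38 + 7 = 45
45 = 3×12 + 9 → A in octave 3
Result = A3


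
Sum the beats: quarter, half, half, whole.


Step by step:
Beat values:
  quarter = 1 beat
  half = 2 beats
  half = 2 beats
  whole = 4 beats
Sum = 1 + 2 + 2 + 4
= 9 beats


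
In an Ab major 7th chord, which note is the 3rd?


Step by step:
Major 7th chord = root + major 3rd + perfect 5th + major 7th
Seventh chords stack in thirds, so the letter names are A-C-E-G
Root: Ab
Major 3rd above Ab: C
Perfect 5th above Ab: Eb
Major 7th above Ab: G
The 3rd = C


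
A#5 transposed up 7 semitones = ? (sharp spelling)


A#5: chromatic position 10 in octave 5 → absolute = 5×12 + 10 = 70
Transpose up 7: 70 + 7 = 77
77 = 6×12 + 5 → F in octave 6
Result = F6


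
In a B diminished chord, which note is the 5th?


Diminished triad = root + minor 3rd (3 semitones) + diminished 5th (6 semitones)
A triad on B stacks thirds, so the chord tones use letter names B-D-F
Root: B
Minor 3rd above B: D
Diminished 5th above B: F
The 5th = F


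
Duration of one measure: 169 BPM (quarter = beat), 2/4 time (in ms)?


Step by step:
Quarter-note beat duration = 60000 / 169 ms
Beats per measure (2/4) = 2
One measure = 2 × 60000 / 169 = 120000 / 169 ms
= 710.1 ms


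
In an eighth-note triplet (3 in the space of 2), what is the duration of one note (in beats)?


Solution.
Triplet: 3 notes occupy the space of 2 eighth notes
Space = 2 × 1/2 = 1 beat
Each triplet note = 1 / 3 = 1/3 beats
= 1/3 beats


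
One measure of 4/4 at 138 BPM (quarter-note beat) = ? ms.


Quarter-note beat duration = 60000 / 138 ms
Beats per measure (4/4) = 4
One measure = 4 × 60000 / 138 = 240000 / 138 ms
= 1739.1 ms


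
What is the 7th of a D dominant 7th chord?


Reasoning:
Dominant 7th chord = root + major 3rd + perfect 5th + minor 7th
Seventh chords stack in thirds, so the letter names are D-F-A-C
Root: D
Major 3rd above D: F#
Perfect 5th above D: A
Minor 7th above D: C
The 7th = C


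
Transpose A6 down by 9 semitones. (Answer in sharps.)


Let's work it out.
A6: chromatic position 9 in octave 6 → absolute = 6×12 + 9 = 81
Transpose down 9: 81 - 9 = 72
72 = 6×12 + 0 → C in octave 6
Result = C6


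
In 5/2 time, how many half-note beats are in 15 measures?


Time signature 5/2: the bottom number 2 means the half note gets one count
The top number 5 means 5 half-note beats per measure
Total = 5 × 15 measures
= 75 half-note beats


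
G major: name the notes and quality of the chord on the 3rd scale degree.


Let's work it out.
G major scale: G A B C D E F#
Diatonic triad on degree 3 stacks scale notes 3, 5, 7: B D F#
B→D = 3 semitones; B→F# = 7 semitones → minor triad
= B D F# (minor)


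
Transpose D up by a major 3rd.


major 3rd: 3 letter names, 4 semitones
Letter: D + 2 → F
Pitch: D + 4 semitones, spelled as an F → F#
= F#


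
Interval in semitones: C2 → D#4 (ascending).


Working:
Absolute semitone position = octave×12 + chromatic position
C2: 2×12 + 0 = 24
D#4: 4×12 + 3 = 51
Difference = 51 - 24 = 27
= 27 semitones


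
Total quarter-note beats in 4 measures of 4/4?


Time signature 4/4: the bottom number 4 means the quarter note gets one count
The top number 4 means 4 quarter-note beats per measure
Total = 4 × 4 measures
= 16 quarter-note beats


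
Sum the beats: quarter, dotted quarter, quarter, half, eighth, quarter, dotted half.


Working:
Beat values:
  quarter = 1 beat
  dotted quarter = 1.5 beats
  quarter = 1 beat
  half = 2 beats
  eighth = 0.5 beats
  quarter = 1 beat
  dotted half = 3 beats
Sum = 1 + 1.5 + 1 + 2 + 0.5 + 1 + 3
= 10 beats


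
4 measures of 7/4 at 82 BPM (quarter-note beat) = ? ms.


Working:
Quarter-note beat duration = 60000 / 82 ms
Beats per measure (7/4) = 7
One measure = 7 × 60000 / 82 = 420000 / 82 ms
4 measures = 4 × 420000 / 82 = 1680000 / 82
= 20487.8 ms


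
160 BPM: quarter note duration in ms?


Reasoning:
One quarter-note beat = 60000 / BPM = 60000 / 160 ms
Duration = 60000 / 160
= 375.0 ms


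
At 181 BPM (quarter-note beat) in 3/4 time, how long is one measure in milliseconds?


Let's work it out.
Quarter-note beat duration = 60000 / 181 ms
Beats per measure (3/4) = 3
One measure = 3 × 60000 / 181 = 180000 / 181 ms
= 994.5 ms


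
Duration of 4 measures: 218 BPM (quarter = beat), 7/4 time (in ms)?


Solution.
Quarter-note beat duration = 60000 / 218 ms
Beats per measure (7/4) = 7
One measure = 7 × 60000 / 218 = 420000 / 218 ms
4 measures = 4 × 420000 / 218 = 1680000 / 218
= 7706.4 ms


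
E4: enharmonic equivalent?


Let's work it out.
Enharmonic notes sound the same pitch but are spelled with different letter names
E and D## name the same pitch class
= D##4


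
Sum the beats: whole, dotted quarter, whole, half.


Solution.
Beat values:
  whole = 4 beats
  dotted quarter = 1.5 beats
  whole = 4 beats
  half = 2 beats
Sum = 4 + 1.5 + 4 + 2
= 11.5 beats


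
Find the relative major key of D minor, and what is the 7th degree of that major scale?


Reasoning:
The relative major shares the key signature and is a minor 3rd above the minor tonic
A minor 3rd above D is F
→ relative major of D minor is F major
F major scale: F G A Bb C D E
= F major; 7th degree = E


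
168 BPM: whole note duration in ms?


Step by step:
One quarter-note beat = 60000 / BPM = 60000 / 168 ms
Whole note = 4 × quarter note
Duration = 4 × 60000 / 168 = 240000 / 168
= 1428.6 ms


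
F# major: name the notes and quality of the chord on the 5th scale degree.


Solution.
F# major scale: F# G# A# B C# D# E#
Diatonic triad on degree 5 stacks scale notes 5, 7, 2: C# E# G#
C#→E# = 4 semitones; C#→G# = 7 semitones → major triad
= C# E# G# (major)


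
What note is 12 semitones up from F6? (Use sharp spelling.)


F6: chromatic position 5 in octave 6 → absolute = 6×12 + 5 = 77
Transpose up 12: 77 + 12 = 89
89 = 7×12 + 5 → F in octave 7
Result = F7


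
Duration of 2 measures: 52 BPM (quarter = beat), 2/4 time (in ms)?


Reasoning:
Quarter-note beat duration = 60000 / 52 ms
Beats per measure (2/4) = 2
One measure = 2 × 60000 / 52 = 120000 / 52 ms
2 measures = 2 × 120000 / 52 = 240000 / 52
= 4615.4 ms


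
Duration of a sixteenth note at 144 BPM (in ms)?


Let's work it out.
One quarter-note beat = 60000 / BPM = 60000 / 144 ms
Sixteenth note = 1/4 × quarter note
Duration = 1/4 × 60000 / 144 = 15000 / 144
= 104.2 ms


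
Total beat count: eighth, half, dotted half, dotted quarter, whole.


Step by step:
Beat values:
  eighth = 0.5 beats
  half = 2 beats
  dotted half = 3 beats
  dotted quarter = 1.5 beats
  whole = 4 beats
Sum = 0.5 + 2 + 3 + 1.5 + 4
= 11 beats


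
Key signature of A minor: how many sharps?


Solution.
Sharp minor keys follow the circle of fifths: A(0), E(1), B(2), F#(3), C#(4), G#(5), D#(6), A#(7)
A minor has 0 sharps
= 0 sharps


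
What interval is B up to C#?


Letter names: B → C spans 2 letter names → a 2nd
Semitones: B → C# = 2 half-steps
A 2nd of 2 semitones is a major 2nd
= major 2nd


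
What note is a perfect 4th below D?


Working:
A 4th spans 4 letter names, so from D we land on A
A perfect 4th = 5 semitones below D
Spell A at that pitch: A
= A


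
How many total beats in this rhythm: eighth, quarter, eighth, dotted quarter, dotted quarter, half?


Step by step:
Beat values:
  eighth = 0.5 beats
  quarter = 1 beat
  eighth = 0.5 beats
  dotted quarter = 1.5 beats
  dotted quarter = 1.5 beats
  half = 2 beats
Sum = 0.5 + 1 + 0.5 + 1.5 + 1.5 + 2
= 7 beats


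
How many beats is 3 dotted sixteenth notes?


Base sixteenth note = 1/4 beats
Dot 1 adds half the previous value: +1/8
One dotted sixteenth = 1/4 + 1/8 = 3/8
3 of them = 3 × 3/8 = 9/8
= 9/8 beats


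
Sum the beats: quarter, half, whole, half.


Step by step:
Beat values:
  quarter = 1 beat
  half = 2 beats
  whole = 4 beats
  half = 2 beats
Sum = 1 + 2 + 4 + 2
= 9 beats


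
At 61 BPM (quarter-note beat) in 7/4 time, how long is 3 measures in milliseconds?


Quarter-note beat duration = 60000 / 61 ms
Beats per measure (7/4) = 7
One measure = 7 × 60000 / 61 = 420000 / 61 ms
3 measures = 3 × 420000 / 61 = 1260000 / 61
= 20655.7 ms


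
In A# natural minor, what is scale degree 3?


Step by step:
Natural minor scale pattern: W-H-W-W-H-W-W (2-1-2-2-1-2-2 semitones)
Starting from A#:
  A# + 2 semitones → B#
  B# + 1 semitone → C#
  C# + 2 semitones → D#
  D# + 2 semitones → E#
  E# + 1 semitone → F#
  F# + 2 semitones → G#
  G# + 2 semitones → A#
Scale: A# B# C# D# E# F# G#
Degree 3 = C#


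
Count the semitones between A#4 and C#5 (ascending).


Let's work it out.
Absolute semitone position = octave×12 + chromatic position
A#4: 4×12 + 10 = 58
C#5: 5×12 + 1 = 61
Difference = 61 - 58 = 3
= 3 semitones


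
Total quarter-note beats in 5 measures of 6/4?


Time signature 6/4: the bottom number 4 means the quarter note gets one count
The top number 6 means 6 quarter-note beats per measure
Total = 6 × 5 measures
= 30 quarter-note beats


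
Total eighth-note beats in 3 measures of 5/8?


Working:
Time signature 5/8: the bottom number 8 means the eighth note gets one count
The top number 5 means 5 eighth-note beats per measure
Total = 5 × 3 measures
= 15 eighth-note beats


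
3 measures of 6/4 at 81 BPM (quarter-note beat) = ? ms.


Step by step:
Quarter-note beat duration = 60000 / 81 ms
Beats per measure (6/4) = 6
One measure = 6 × 60000 / 81 = 360000 / 81 ms
3 measures = 3 × 360000 / 81 = 1080000 / 81
= 13333.3 ms


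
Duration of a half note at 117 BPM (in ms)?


Reasoning:
One quarter-note beat = 60000 / BPM = 60000 / 117 ms
Half note = 2 × quarter note
Duration = 2 × 60000 / 117 = 120000 / 117
= 1025.6 ms


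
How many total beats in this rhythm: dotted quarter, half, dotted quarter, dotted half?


Step by step:
Beat values:
  dotted quarter = 1.5 beats
  half = 2 beats
  dotted quarter = 1.5 beats
  dotted half = 3 beats
Sum = 1.5 + 2 + 1.5 + 3
= 8 beats


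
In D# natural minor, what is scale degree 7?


Reasoning:
Natural minor scale pattern: W-H-W-W-H-W-W (2-1-2-2-1-2-2 semitones)
Starting from D#:
  D# + 2 semitones → E#
  E# + 1 semitone → F#
  F# + 2 semitones → G#
  G# + 2 semitones → A#
  A# + 1 semitone → B
  B + 2 semitones → C#
  C# + 2 semitones → D#
Scale: D# E# F# G# A# B C#
Degree 7 = C#


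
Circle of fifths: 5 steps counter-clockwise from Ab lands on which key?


Each counter-clockwise step moves down a perfect 5th (= up a perfect 4th)
From Ab: Ab → Db → F#/Gb → B → E → A
= A


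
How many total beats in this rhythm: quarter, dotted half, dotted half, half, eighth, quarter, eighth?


Working:
Beat values:
  quarter = 1 beat
  dotted half = 3 beats
  dotted half = 3 beats
  half = 2 beats
  eighth = 0.5 beats
  quarter = 1 beat
  eighth = 0.5 beats
Sum = 1 + 3 + 3 + 2 + 0.5 + 1 + 0.5
= 11 beats


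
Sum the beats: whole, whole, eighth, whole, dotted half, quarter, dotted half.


Solution.
Beat values:
  whole = 4 beats
  whole = 4 beats
  eighth = 0.5 beats
  whole = 4 beats
  dotted half = 3 beats
  quarter = 1 beat
  dotted half = 3 beats
Sum = 4 + 4 + 0.5 + 4 + 3 + 1 + 3
= 19.5 beats


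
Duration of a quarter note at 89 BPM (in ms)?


Working:
One quarter-note beat = 60000 / BPM = 60000 / 89 ms
Duration = 60000 / 89
= 674.2 ms


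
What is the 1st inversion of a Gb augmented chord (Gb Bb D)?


Step by step:
Root position: Gb Bb D
1st inversion: move root up an octave
Bass note: Bb
Notes (bottom to top) = Bb D Gb


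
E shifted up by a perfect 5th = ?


Let's work it out.
perfect 5th: 5 letter names, 7 semitones
Letter: E + 4 → B
Pitch: E + 7 semitones, spelled as a B → B
= B


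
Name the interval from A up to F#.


Let's work it out.
Letter names: A → F spans 6 letter names → a 6th
Semitones: A → F# = 9 half-steps
A 6th of 9 semitones is a major 6th
= major 6th


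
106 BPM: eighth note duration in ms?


Step by step:
One quarter-note beat = 60000 / BPM = 60000 / 106 ms
Eighth note = 1/2 × quarter note
Duration = 1/2 × 60000 / 106 = 30000 / 106
= 283.0 ms


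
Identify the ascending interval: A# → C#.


Letter names: A → C spans 3 letter names → a 3rd
Semitones: A# → C# = 3 half-steps
A 3rd of 3 semitones is a minor 3rd
= minor 3rd


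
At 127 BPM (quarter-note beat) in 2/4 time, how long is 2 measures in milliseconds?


Step by step:
Quarter-note beat duration = 60000 / 127 ms
Beats per measure (2/4) = 2
One measure = 2 × 60000 / 127 = 120000 / 127 ms
2 measures = 2 × 120000 / 127 = 240000 / 127
= 1889.8 ms


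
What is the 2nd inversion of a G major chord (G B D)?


Root position: G B D
2nd inversion: move root and 3rd up an octave
Bass note: D
Notes (bottom to top) = D G B


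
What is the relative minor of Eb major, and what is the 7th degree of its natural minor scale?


Step by step:
The relative minor shares the major's key signature and starts on its 6th degree
6th degree = a major 6th above the tonic; a major 6th above Eb is C
→ relative minor of Eb major is C minor
C natural minor scale: C D Eb F G Ab Bb
= C minor; 7th degree = Bb


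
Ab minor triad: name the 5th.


Let's work it out.
Minor triad = root + minor 3rd (3 semitones) + perfect 5th (7 semitones)
A triad on Ab stacks thirds, so the chord tones use letter names A-C-E
Root: Ab
Minor 3rd above Ab: Cb
Perfect 5th above Ab: Eb
The 5th = Eb


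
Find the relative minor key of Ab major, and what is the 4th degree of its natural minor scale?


Solution.
The relative minor shares the major's key signature and starts on its 6th degree
6th degree = a major 6th above the tonic; a major 6th above Ab is F
→ relative minor of Ab major is F minor
F natural minor scale: F G Ab Bb C Db Eb
= F minor; 4th degree = Bb


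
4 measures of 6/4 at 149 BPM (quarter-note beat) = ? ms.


Let's work it out.
Quarter-note beat duration = 60000 / 149 ms
Beats per measure (6/4) = 6
One measure = 6 × 60000 / 149 = 360000 / 149 ms
4 measures = 4 × 360000 / 149 = 1440000 / 149
= 9664.4 ms


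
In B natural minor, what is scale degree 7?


Reasoning:
Natural minor scale pattern: W-H-W-W-H-W-W (2-1-2-2-1-2-2 semitones)
Starting from B:
  B + 2 semitones → C#
  C# + 1 semitone → D
  D + 2 semitones → E
  E + 2 semitones → F#
  F# + 1 semitone → G
  G + 2 semitones → A
  A + 2 semitones → B
Scale: B C# D E F# G A
Degree 7 = A


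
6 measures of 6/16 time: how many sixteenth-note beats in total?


Time signature 6/16: the bottom number 16 means the sixteenth note gets one count
The top number 6 means 6 sixteenth-note beats per measure
Total = 6 × 6 measures
= 36 sixteenth-note beats


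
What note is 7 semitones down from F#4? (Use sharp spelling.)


Solution.
F#4: chromatic position 6 in octave 4 → absolute = 4×12 + 6 = 54
Transpose down 7: 54 - 7 = 47
47 = 3×12 + 11 → B in octave 3
Result = B3


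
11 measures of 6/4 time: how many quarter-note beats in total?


Reasoning:
Time signature 6/4: the bottom number 4 means the quarter note gets one count
The top number 6 means 6 quarter-note beats per measure
Total = 6 × 11 measures
= 66 quarter-note beats


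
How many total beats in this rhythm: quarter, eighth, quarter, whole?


Working:
Beat values:
  quarter = 1 beat
  eighth = 0.5 beats
  quarter = 1 beat
  whole = 4 beats
Sum = 1 + 0.5 + 1 + 4
= 6.5 beats


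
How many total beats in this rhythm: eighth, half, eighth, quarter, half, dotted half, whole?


Let's work it out.
Beat values:
  eighth = 0.5 beats
  half = 2 beats
  eighth = 0.5 beats
  quarter = 1 beat
  half = 2 beats
  dotted half = 3 beats
  whole = 4 beats
Sum = 0.5 + 2 + 0.5 + 1 + 2 + 3 + 4
= 13 beats
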